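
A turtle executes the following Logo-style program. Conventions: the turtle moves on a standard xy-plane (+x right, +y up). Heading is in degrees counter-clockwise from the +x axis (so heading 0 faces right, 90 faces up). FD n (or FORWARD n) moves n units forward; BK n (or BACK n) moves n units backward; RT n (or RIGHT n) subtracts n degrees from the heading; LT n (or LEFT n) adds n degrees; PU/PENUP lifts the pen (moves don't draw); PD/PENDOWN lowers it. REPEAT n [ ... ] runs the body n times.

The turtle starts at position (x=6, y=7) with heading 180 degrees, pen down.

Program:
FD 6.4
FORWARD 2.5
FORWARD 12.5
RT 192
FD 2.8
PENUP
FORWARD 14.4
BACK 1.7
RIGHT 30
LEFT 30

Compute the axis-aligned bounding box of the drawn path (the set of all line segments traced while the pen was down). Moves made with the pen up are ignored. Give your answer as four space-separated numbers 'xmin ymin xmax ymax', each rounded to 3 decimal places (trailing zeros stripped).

Executing turtle program step by step:
Start: pos=(6,7), heading=180, pen down
FD 6.4: (6,7) -> (-0.4,7) [heading=180, draw]
FD 2.5: (-0.4,7) -> (-2.9,7) [heading=180, draw]
FD 12.5: (-2.9,7) -> (-15.4,7) [heading=180, draw]
RT 192: heading 180 -> 348
FD 2.8: (-15.4,7) -> (-12.661,6.418) [heading=348, draw]
PU: pen up
FD 14.4: (-12.661,6.418) -> (1.424,3.424) [heading=348, move]
BK 1.7: (1.424,3.424) -> (-0.239,3.777) [heading=348, move]
RT 30: heading 348 -> 318
LT 30: heading 318 -> 348
Final: pos=(-0.239,3.777), heading=348, 4 segment(s) drawn

Segment endpoints: x in {-15.4, -12.661, -2.9, -0.4, 6}, y in {6.418, 7, 7, 7}
xmin=-15.4, ymin=6.418, xmax=6, ymax=7

Answer: -15.4 6.418 6 7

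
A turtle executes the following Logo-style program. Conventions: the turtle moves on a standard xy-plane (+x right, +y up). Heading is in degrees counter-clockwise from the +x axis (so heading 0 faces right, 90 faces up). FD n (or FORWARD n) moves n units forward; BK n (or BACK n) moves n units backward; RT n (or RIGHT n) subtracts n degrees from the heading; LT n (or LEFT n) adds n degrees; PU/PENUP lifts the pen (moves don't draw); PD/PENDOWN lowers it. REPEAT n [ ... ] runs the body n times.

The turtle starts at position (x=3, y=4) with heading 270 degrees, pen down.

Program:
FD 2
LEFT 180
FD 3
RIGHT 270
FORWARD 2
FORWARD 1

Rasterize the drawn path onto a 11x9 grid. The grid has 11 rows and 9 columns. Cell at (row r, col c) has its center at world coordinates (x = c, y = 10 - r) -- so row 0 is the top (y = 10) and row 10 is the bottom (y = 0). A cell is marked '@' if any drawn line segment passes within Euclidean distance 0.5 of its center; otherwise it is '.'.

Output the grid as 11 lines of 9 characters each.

Segment 0: (3,4) -> (3,2)
Segment 1: (3,2) -> (3,5)
Segment 2: (3,5) -> (1,5)
Segment 3: (1,5) -> (0,5)

Answer: .........
.........
.........
.........
.........
@@@@.....
...@.....
...@.....
...@.....
.........
.........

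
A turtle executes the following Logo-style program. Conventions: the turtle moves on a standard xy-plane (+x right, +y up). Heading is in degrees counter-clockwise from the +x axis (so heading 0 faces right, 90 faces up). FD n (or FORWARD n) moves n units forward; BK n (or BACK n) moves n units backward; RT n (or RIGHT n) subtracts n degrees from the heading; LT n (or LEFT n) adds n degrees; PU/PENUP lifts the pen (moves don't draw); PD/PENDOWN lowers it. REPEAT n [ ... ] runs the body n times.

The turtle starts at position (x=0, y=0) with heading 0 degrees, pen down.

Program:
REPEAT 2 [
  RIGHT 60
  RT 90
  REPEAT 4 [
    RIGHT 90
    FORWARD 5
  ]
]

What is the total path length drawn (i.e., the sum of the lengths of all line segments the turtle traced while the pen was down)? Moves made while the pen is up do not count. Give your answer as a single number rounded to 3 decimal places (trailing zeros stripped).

Executing turtle program step by step:
Start: pos=(0,0), heading=0, pen down
REPEAT 2 [
  -- iteration 1/2 --
  RT 60: heading 0 -> 300
  RT 90: heading 300 -> 210
  REPEAT 4 [
    -- iteration 1/4 --
    RT 90: heading 210 -> 120
    FD 5: (0,0) -> (-2.5,4.33) [heading=120, draw]
    -- iteration 2/4 --
    RT 90: heading 120 -> 30
    FD 5: (-2.5,4.33) -> (1.83,6.83) [heading=30, draw]
    -- iteration 3/4 --
    RT 90: heading 30 -> 300
    FD 5: (1.83,6.83) -> (4.33,2.5) [heading=300, draw]
    -- iteration 4/4 --
    RT 90: heading 300 -> 210
    FD 5: (4.33,2.5) -> (0,0) [heading=210, draw]
  ]
  -- iteration 2/2 --
  RT 60: heading 210 -> 150
  RT 90: heading 150 -> 60
  REPEAT 4 [
    -- iteration 1/4 --
    RT 90: heading 60 -> 330
    FD 5: (0,0) -> (4.33,-2.5) [heading=330, draw]
    -- iteration 2/4 --
    RT 90: heading 330 -> 240
    FD 5: (4.33,-2.5) -> (1.83,-6.83) [heading=240, draw]
    -- iteration 3/4 --
    RT 90: heading 240 -> 150
    FD 5: (1.83,-6.83) -> (-2.5,-4.33) [heading=150, draw]
    -- iteration 4/4 --
    RT 90: heading 150 -> 60
    FD 5: (-2.5,-4.33) -> (0,0) [heading=60, draw]
  ]
]
Final: pos=(0,0), heading=60, 8 segment(s) drawn

Segment lengths:
  seg 1: (0,0) -> (-2.5,4.33), length = 5
  seg 2: (-2.5,4.33) -> (1.83,6.83), length = 5
  seg 3: (1.83,6.83) -> (4.33,2.5), length = 5
  seg 4: (4.33,2.5) -> (0,0), length = 5
  seg 5: (0,0) -> (4.33,-2.5), length = 5
  seg 6: (4.33,-2.5) -> (1.83,-6.83), length = 5
  seg 7: (1.83,-6.83) -> (-2.5,-4.33), length = 5
  seg 8: (-2.5,-4.33) -> (0,0), length = 5
Total = 40

Answer: 40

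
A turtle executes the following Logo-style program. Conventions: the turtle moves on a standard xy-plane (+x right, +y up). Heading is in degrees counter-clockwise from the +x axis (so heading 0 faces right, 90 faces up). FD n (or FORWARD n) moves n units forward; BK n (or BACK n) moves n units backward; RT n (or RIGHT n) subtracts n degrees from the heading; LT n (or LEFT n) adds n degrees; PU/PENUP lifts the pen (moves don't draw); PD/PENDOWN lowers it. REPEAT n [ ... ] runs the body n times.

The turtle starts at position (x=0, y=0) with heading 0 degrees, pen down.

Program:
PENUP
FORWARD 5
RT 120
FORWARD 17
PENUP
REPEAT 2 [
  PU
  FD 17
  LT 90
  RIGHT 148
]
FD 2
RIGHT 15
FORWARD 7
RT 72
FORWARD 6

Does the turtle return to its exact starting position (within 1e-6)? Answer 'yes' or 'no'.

Executing turtle program step by step:
Start: pos=(0,0), heading=0, pen down
PU: pen up
FD 5: (0,0) -> (5,0) [heading=0, move]
RT 120: heading 0 -> 240
FD 17: (5,0) -> (-3.5,-14.722) [heading=240, move]
PU: pen up
REPEAT 2 [
  -- iteration 1/2 --
  PU: pen up
  FD 17: (-3.5,-14.722) -> (-12,-29.445) [heading=240, move]
  LT 90: heading 240 -> 330
  RT 148: heading 330 -> 182
  -- iteration 2/2 --
  PU: pen up
  FD 17: (-12,-29.445) -> (-28.99,-30.038) [heading=182, move]
  LT 90: heading 182 -> 272
  RT 148: heading 272 -> 124
]
FD 2: (-28.99,-30.038) -> (-30.108,-28.38) [heading=124, move]
RT 15: heading 124 -> 109
FD 7: (-30.108,-28.38) -> (-32.387,-21.761) [heading=109, move]
RT 72: heading 109 -> 37
FD 6: (-32.387,-21.761) -> (-27.595,-18.151) [heading=37, move]
Final: pos=(-27.595,-18.151), heading=37, 0 segment(s) drawn

Start position: (0, 0)
Final position: (-27.595, -18.151)
Distance = 33.029; >= 1e-6 -> NOT closed

Answer: no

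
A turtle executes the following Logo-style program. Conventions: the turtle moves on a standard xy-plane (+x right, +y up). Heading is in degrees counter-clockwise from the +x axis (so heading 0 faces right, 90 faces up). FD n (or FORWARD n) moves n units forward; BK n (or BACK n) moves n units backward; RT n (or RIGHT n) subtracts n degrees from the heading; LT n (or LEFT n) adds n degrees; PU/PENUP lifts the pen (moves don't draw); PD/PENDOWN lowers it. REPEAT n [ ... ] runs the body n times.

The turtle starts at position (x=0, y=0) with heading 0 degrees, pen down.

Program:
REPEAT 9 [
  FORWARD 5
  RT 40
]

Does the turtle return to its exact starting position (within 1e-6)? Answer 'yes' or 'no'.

Executing turtle program step by step:
Start: pos=(0,0), heading=0, pen down
REPEAT 9 [
  -- iteration 1/9 --
  FD 5: (0,0) -> (5,0) [heading=0, draw]
  RT 40: heading 0 -> 320
  -- iteration 2/9 --
  FD 5: (5,0) -> (8.83,-3.214) [heading=320, draw]
  RT 40: heading 320 -> 280
  -- iteration 3/9 --
  FD 5: (8.83,-3.214) -> (9.698,-8.138) [heading=280, draw]
  RT 40: heading 280 -> 240
  -- iteration 4/9 --
  FD 5: (9.698,-8.138) -> (7.198,-12.468) [heading=240, draw]
  RT 40: heading 240 -> 200
  -- iteration 5/9 --
  FD 5: (7.198,-12.468) -> (2.5,-14.178) [heading=200, draw]
  RT 40: heading 200 -> 160
  -- iteration 6/9 --
  FD 5: (2.5,-14.178) -> (-2.198,-12.468) [heading=160, draw]
  RT 40: heading 160 -> 120
  -- iteration 7/9 --
  FD 5: (-2.198,-12.468) -> (-4.698,-8.138) [heading=120, draw]
  RT 40: heading 120 -> 80
  -- iteration 8/9 --
  FD 5: (-4.698,-8.138) -> (-3.83,-3.214) [heading=80, draw]
  RT 40: heading 80 -> 40
  -- iteration 9/9 --
  FD 5: (-3.83,-3.214) -> (0,0) [heading=40, draw]
  RT 40: heading 40 -> 0
]
Final: pos=(0,0), heading=0, 9 segment(s) drawn

Start position: (0, 0)
Final position: (0, 0)
Distance = 0; < 1e-6 -> CLOSED

Answer: yes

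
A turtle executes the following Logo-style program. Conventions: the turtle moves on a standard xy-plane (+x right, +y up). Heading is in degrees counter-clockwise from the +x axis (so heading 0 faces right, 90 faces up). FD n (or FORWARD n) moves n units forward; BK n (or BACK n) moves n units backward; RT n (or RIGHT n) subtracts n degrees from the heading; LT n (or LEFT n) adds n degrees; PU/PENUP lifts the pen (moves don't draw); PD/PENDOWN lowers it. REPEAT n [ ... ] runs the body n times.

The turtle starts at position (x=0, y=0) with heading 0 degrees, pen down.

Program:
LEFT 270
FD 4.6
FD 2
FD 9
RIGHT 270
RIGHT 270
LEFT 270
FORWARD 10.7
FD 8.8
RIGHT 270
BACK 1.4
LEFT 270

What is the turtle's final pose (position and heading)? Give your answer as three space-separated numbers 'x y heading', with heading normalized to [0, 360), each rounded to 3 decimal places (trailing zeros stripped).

Executing turtle program step by step:
Start: pos=(0,0), heading=0, pen down
LT 270: heading 0 -> 270
FD 4.6: (0,0) -> (0,-4.6) [heading=270, draw]
FD 2: (0,-4.6) -> (0,-6.6) [heading=270, draw]
FD 9: (0,-6.6) -> (0,-15.6) [heading=270, draw]
RT 270: heading 270 -> 0
RT 270: heading 0 -> 90
LT 270: heading 90 -> 0
FD 10.7: (0,-15.6) -> (10.7,-15.6) [heading=0, draw]
FD 8.8: (10.7,-15.6) -> (19.5,-15.6) [heading=0, draw]
RT 270: heading 0 -> 90
BK 1.4: (19.5,-15.6) -> (19.5,-17) [heading=90, draw]
LT 270: heading 90 -> 0
Final: pos=(19.5,-17), heading=0, 6 segment(s) drawn

Answer: 19.5 -17 0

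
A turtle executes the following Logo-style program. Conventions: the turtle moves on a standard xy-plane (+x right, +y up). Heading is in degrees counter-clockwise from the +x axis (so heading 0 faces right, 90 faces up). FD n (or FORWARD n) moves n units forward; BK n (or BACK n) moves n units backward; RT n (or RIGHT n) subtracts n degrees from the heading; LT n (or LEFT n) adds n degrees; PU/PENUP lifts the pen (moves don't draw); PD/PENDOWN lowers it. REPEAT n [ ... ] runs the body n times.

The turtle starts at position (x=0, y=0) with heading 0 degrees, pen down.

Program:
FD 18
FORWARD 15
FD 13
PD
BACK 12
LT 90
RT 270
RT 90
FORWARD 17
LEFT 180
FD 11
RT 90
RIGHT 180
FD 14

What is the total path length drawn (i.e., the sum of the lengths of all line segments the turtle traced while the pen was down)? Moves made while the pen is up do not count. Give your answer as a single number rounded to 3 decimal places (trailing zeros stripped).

Answer: 100

Derivation:
Executing turtle program step by step:
Start: pos=(0,0), heading=0, pen down
FD 18: (0,0) -> (18,0) [heading=0, draw]
FD 15: (18,0) -> (33,0) [heading=0, draw]
FD 13: (33,0) -> (46,0) [heading=0, draw]
PD: pen down
BK 12: (46,0) -> (34,0) [heading=0, draw]
LT 90: heading 0 -> 90
RT 270: heading 90 -> 180
RT 90: heading 180 -> 90
FD 17: (34,0) -> (34,17) [heading=90, draw]
LT 180: heading 90 -> 270
FD 11: (34,17) -> (34,6) [heading=270, draw]
RT 90: heading 270 -> 180
RT 180: heading 180 -> 0
FD 14: (34,6) -> (48,6) [heading=0, draw]
Final: pos=(48,6), heading=0, 7 segment(s) drawn

Segment lengths:
  seg 1: (0,0) -> (18,0), length = 18
  seg 2: (18,0) -> (33,0), length = 15
  seg 3: (33,0) -> (46,0), length = 13
  seg 4: (46,0) -> (34,0), length = 12
  seg 5: (34,0) -> (34,17), length = 17
  seg 6: (34,17) -> (34,6), length = 11
  seg 7: (34,6) -> (48,6), length = 14
Total = 100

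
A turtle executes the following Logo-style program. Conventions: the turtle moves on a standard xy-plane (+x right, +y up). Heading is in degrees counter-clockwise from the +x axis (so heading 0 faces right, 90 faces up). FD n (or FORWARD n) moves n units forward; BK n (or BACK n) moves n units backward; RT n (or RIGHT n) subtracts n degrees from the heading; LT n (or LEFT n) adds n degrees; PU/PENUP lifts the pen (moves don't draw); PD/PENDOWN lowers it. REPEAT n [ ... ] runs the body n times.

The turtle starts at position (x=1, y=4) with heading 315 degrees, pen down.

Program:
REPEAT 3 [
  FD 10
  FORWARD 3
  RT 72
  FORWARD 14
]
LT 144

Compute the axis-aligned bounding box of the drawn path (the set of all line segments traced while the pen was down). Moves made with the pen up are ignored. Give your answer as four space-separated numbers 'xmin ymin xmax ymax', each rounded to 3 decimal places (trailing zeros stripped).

Answer: -30.923 -29.25 10.192 4

Derivation:
Executing turtle program step by step:
Start: pos=(1,4), heading=315, pen down
REPEAT 3 [
  -- iteration 1/3 --
  FD 10: (1,4) -> (8.071,-3.071) [heading=315, draw]
  FD 3: (8.071,-3.071) -> (10.192,-5.192) [heading=315, draw]
  RT 72: heading 315 -> 243
  FD 14: (10.192,-5.192) -> (3.837,-17.666) [heading=243, draw]
  -- iteration 2/3 --
  FD 10: (3.837,-17.666) -> (-0.703,-26.577) [heading=243, draw]
  FD 3: (-0.703,-26.577) -> (-2.065,-29.25) [heading=243, draw]
  RT 72: heading 243 -> 171
  FD 14: (-2.065,-29.25) -> (-15.893,-27.059) [heading=171, draw]
  -- iteration 3/3 --
  FD 10: (-15.893,-27.059) -> (-25.77,-25.495) [heading=171, draw]
  FD 3: (-25.77,-25.495) -> (-28.733,-25.026) [heading=171, draw]
  RT 72: heading 171 -> 99
  FD 14: (-28.733,-25.026) -> (-30.923,-11.198) [heading=99, draw]
]
LT 144: heading 99 -> 243
Final: pos=(-30.923,-11.198), heading=243, 9 segment(s) drawn

Segment endpoints: x in {-30.923, -28.733, -25.77, -15.893, -2.065, -0.703, 1, 3.837, 8.071, 10.192}, y in {-29.25, -27.059, -26.577, -25.495, -25.026, -17.666, -11.198, -5.192, -3.071, 4}
xmin=-30.923, ymin=-29.25, xmax=10.192, ymax=4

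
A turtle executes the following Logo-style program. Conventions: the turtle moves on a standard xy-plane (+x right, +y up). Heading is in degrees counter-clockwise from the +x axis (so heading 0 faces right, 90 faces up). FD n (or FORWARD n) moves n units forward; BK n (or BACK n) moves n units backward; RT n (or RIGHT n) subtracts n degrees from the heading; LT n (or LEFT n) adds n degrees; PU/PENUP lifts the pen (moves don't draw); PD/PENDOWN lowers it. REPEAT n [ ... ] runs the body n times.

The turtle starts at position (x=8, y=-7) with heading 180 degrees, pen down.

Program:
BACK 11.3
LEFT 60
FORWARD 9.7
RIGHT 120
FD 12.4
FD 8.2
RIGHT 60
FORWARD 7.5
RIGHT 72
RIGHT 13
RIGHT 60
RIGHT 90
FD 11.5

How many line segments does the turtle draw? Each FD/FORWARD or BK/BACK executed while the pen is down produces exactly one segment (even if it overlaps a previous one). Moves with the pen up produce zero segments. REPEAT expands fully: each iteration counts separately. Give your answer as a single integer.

Executing turtle program step by step:
Start: pos=(8,-7), heading=180, pen down
BK 11.3: (8,-7) -> (19.3,-7) [heading=180, draw]
LT 60: heading 180 -> 240
FD 9.7: (19.3,-7) -> (14.45,-15.4) [heading=240, draw]
RT 120: heading 240 -> 120
FD 12.4: (14.45,-15.4) -> (8.25,-4.662) [heading=120, draw]
FD 8.2: (8.25,-4.662) -> (4.15,2.44) [heading=120, draw]
RT 60: heading 120 -> 60
FD 7.5: (4.15,2.44) -> (7.9,8.935) [heading=60, draw]
RT 72: heading 60 -> 348
RT 13: heading 348 -> 335
RT 60: heading 335 -> 275
RT 90: heading 275 -> 185
FD 11.5: (7.9,8.935) -> (-3.556,7.933) [heading=185, draw]
Final: pos=(-3.556,7.933), heading=185, 6 segment(s) drawn
Segments drawn: 6

Answer: 6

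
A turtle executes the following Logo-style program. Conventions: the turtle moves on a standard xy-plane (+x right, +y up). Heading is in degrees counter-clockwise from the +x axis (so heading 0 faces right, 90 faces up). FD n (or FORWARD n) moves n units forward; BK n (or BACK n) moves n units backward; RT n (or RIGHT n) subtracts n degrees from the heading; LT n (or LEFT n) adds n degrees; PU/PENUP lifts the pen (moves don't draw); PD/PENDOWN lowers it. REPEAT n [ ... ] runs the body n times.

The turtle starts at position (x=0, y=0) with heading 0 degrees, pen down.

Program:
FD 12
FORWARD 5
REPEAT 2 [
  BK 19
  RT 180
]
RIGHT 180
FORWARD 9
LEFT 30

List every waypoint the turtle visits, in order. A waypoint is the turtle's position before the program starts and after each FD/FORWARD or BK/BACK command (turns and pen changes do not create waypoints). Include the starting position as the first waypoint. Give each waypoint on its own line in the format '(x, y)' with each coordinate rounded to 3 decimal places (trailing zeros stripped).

Answer: (0, 0)
(12, 0)
(17, 0)
(-2, 0)
(17, 0)
(8, 0)

Derivation:
Executing turtle program step by step:
Start: pos=(0,0), heading=0, pen down
FD 12: (0,0) -> (12,0) [heading=0, draw]
FD 5: (12,0) -> (17,0) [heading=0, draw]
REPEAT 2 [
  -- iteration 1/2 --
  BK 19: (17,0) -> (-2,0) [heading=0, draw]
  RT 180: heading 0 -> 180
  -- iteration 2/2 --
  BK 19: (-2,0) -> (17,0) [heading=180, draw]
  RT 180: heading 180 -> 0
]
RT 180: heading 0 -> 180
FD 9: (17,0) -> (8,0) [heading=180, draw]
LT 30: heading 180 -> 210
Final: pos=(8,0), heading=210, 5 segment(s) drawn
Waypoints (6 total):
(0, 0)
(12, 0)
(17, 0)
(-2, 0)
(17, 0)
(8, 0)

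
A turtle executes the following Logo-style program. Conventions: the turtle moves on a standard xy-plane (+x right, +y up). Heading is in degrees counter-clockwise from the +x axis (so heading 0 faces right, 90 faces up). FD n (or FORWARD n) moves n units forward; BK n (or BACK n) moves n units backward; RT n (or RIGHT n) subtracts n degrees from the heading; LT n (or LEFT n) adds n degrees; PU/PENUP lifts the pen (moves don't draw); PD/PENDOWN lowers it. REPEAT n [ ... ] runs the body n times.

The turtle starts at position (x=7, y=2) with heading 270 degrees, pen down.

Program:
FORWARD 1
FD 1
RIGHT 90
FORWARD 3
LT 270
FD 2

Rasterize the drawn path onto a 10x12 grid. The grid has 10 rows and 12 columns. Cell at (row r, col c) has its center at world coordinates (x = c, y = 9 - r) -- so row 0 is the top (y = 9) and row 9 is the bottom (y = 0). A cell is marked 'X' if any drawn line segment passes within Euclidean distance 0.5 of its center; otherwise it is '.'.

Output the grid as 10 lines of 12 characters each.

Answer: ............
............
............
............
............
............
............
....X..X....
....X..X....
....XXXX....

Derivation:
Segment 0: (7,2) -> (7,1)
Segment 1: (7,1) -> (7,0)
Segment 2: (7,0) -> (4,0)
Segment 3: (4,0) -> (4,2)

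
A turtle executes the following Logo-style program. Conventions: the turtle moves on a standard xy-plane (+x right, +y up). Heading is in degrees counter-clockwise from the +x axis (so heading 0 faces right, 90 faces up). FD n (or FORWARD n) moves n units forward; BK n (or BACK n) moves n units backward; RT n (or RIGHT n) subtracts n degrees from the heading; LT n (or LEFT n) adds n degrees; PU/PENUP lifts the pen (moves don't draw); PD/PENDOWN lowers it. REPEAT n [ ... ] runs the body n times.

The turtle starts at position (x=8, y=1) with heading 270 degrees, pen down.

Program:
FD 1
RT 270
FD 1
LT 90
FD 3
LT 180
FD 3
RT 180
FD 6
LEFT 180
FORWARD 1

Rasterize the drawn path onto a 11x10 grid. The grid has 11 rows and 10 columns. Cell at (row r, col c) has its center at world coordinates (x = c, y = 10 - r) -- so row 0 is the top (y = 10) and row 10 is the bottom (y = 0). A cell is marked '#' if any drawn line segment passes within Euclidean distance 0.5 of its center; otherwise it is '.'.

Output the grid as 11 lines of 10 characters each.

Segment 0: (8,1) -> (8,0)
Segment 1: (8,0) -> (9,0)
Segment 2: (9,0) -> (9,3)
Segment 3: (9,3) -> (9,0)
Segment 4: (9,0) -> (9,6)
Segment 5: (9,6) -> (9,5)

Answer: ..........
..........
..........
..........
.........#
.........#
.........#
.........#
.........#
........##
........##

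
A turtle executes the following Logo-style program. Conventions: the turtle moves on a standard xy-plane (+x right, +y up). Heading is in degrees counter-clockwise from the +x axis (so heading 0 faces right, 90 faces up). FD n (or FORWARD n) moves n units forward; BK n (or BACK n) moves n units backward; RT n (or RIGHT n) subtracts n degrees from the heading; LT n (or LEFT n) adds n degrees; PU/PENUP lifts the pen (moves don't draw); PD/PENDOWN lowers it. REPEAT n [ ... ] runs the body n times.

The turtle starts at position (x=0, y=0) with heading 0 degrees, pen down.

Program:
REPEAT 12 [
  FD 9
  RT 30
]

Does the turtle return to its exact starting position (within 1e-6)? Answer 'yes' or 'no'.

Answer: yes

Derivation:
Executing turtle program step by step:
Start: pos=(0,0), heading=0, pen down
REPEAT 12 [
  -- iteration 1/12 --
  FD 9: (0,0) -> (9,0) [heading=0, draw]
  RT 30: heading 0 -> 330
  -- iteration 2/12 --
  FD 9: (9,0) -> (16.794,-4.5) [heading=330, draw]
  RT 30: heading 330 -> 300
  -- iteration 3/12 --
  FD 9: (16.794,-4.5) -> (21.294,-12.294) [heading=300, draw]
  RT 30: heading 300 -> 270
  -- iteration 4/12 --
  FD 9: (21.294,-12.294) -> (21.294,-21.294) [heading=270, draw]
  RT 30: heading 270 -> 240
  -- iteration 5/12 --
  FD 9: (21.294,-21.294) -> (16.794,-29.088) [heading=240, draw]
  RT 30: heading 240 -> 210
  -- iteration 6/12 --
  FD 9: (16.794,-29.088) -> (9,-33.588) [heading=210, draw]
  RT 30: heading 210 -> 180
  -- iteration 7/12 --
  FD 9: (9,-33.588) -> (0,-33.588) [heading=180, draw]
  RT 30: heading 180 -> 150
  -- iteration 8/12 --
  FD 9: (0,-33.588) -> (-7.794,-29.088) [heading=150, draw]
  RT 30: heading 150 -> 120
  -- iteration 9/12 --
  FD 9: (-7.794,-29.088) -> (-12.294,-21.294) [heading=120, draw]
  RT 30: heading 120 -> 90
  -- iteration 10/12 --
  FD 9: (-12.294,-21.294) -> (-12.294,-12.294) [heading=90, draw]
  RT 30: heading 90 -> 60
  -- iteration 11/12 --
  FD 9: (-12.294,-12.294) -> (-7.794,-4.5) [heading=60, draw]
  RT 30: heading 60 -> 30
  -- iteration 12/12 --
  FD 9: (-7.794,-4.5) -> (0,0) [heading=30, draw]
  RT 30: heading 30 -> 0
]
Final: pos=(0,0), heading=0, 12 segment(s) drawn

Start position: (0, 0)
Final position: (0, 0)
Distance = 0; < 1e-6 -> CLOSED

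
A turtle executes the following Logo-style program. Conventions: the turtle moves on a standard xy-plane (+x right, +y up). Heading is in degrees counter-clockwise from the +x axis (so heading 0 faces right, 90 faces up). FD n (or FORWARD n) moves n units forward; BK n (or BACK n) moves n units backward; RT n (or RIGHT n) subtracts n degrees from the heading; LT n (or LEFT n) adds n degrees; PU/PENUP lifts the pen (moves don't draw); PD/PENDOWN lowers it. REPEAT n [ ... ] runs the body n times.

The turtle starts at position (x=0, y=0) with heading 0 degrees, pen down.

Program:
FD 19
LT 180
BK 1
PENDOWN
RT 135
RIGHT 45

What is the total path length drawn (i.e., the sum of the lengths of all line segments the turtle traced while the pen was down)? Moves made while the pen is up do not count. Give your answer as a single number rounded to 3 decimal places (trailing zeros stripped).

Answer: 20

Derivation:
Executing turtle program step by step:
Start: pos=(0,0), heading=0, pen down
FD 19: (0,0) -> (19,0) [heading=0, draw]
LT 180: heading 0 -> 180
BK 1: (19,0) -> (20,0) [heading=180, draw]
PD: pen down
RT 135: heading 180 -> 45
RT 45: heading 45 -> 0
Final: pos=(20,0), heading=0, 2 segment(s) drawn

Segment lengths:
  seg 1: (0,0) -> (19,0), length = 19
  seg 2: (19,0) -> (20,0), length = 1
Total = 20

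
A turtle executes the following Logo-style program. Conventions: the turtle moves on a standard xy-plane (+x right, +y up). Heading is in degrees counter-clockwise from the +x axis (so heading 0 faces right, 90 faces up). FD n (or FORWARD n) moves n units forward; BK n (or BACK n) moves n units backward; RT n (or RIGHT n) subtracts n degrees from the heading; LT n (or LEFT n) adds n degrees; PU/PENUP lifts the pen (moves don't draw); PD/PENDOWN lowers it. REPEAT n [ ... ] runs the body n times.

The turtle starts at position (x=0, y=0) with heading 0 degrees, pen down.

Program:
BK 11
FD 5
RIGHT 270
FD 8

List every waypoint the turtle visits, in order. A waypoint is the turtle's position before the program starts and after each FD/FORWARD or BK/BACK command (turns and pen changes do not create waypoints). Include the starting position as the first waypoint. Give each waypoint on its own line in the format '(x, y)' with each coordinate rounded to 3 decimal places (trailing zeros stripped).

Answer: (0, 0)
(-11, 0)
(-6, 0)
(-6, 8)

Derivation:
Executing turtle program step by step:
Start: pos=(0,0), heading=0, pen down
BK 11: (0,0) -> (-11,0) [heading=0, draw]
FD 5: (-11,0) -> (-6,0) [heading=0, draw]
RT 270: heading 0 -> 90
FD 8: (-6,0) -> (-6,8) [heading=90, draw]
Final: pos=(-6,8), heading=90, 3 segment(s) drawn
Waypoints (4 total):
(0, 0)
(-11, 0)
(-6, 0)
(-6, 8)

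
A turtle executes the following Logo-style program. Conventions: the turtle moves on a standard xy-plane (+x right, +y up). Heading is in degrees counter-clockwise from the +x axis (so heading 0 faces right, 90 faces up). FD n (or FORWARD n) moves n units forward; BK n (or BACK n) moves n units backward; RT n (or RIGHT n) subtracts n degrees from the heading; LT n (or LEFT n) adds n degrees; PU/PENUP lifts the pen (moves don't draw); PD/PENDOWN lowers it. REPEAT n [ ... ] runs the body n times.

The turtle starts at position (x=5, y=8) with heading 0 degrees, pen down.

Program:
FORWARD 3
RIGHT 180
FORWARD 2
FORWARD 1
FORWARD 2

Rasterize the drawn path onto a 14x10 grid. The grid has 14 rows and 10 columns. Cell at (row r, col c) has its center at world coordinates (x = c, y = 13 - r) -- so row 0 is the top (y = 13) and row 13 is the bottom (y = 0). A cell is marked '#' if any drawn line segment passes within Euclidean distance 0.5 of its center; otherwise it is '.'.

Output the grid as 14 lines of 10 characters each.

Segment 0: (5,8) -> (8,8)
Segment 1: (8,8) -> (6,8)
Segment 2: (6,8) -> (5,8)
Segment 3: (5,8) -> (3,8)

Answer: ..........
..........
..........
..........
..........
...######.
..........
..........
..........
..........
..........
..........
..........
..........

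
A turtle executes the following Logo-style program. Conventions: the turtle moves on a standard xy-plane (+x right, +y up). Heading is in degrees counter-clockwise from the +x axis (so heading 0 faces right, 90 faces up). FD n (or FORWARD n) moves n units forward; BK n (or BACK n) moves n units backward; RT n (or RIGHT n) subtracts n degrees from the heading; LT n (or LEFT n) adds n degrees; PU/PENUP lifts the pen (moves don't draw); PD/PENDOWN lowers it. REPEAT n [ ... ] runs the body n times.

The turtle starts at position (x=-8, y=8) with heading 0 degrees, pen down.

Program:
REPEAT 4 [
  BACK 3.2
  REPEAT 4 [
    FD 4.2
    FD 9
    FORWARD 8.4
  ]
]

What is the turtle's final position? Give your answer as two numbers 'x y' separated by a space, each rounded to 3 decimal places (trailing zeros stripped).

Answer: 324.8 8

Derivation:
Executing turtle program step by step:
Start: pos=(-8,8), heading=0, pen down
REPEAT 4 [
  -- iteration 1/4 --
  BK 3.2: (-8,8) -> (-11.2,8) [heading=0, draw]
  REPEAT 4 [
    -- iteration 1/4 --
    FD 4.2: (-11.2,8) -> (-7,8) [heading=0, draw]
    FD 9: (-7,8) -> (2,8) [heading=0, draw]
    FD 8.4: (2,8) -> (10.4,8) [heading=0, draw]
    -- iteration 2/4 --
    FD 4.2: (10.4,8) -> (14.6,8) [heading=0, draw]
    FD 9: (14.6,8) -> (23.6,8) [heading=0, draw]
    FD 8.4: (23.6,8) -> (32,8) [heading=0, draw]
    -- iteration 3/4 --
    FD 4.2: (32,8) -> (36.2,8) [heading=0, draw]
    FD 9: (36.2,8) -> (45.2,8) [heading=0, draw]
    FD 8.4: (45.2,8) -> (53.6,8) [heading=0, draw]
    -- iteration 4/4 --
    FD 4.2: (53.6,8) -> (57.8,8) [heading=0, draw]
    FD 9: (57.8,8) -> (66.8,8) [heading=0, draw]
    FD 8.4: (66.8,8) -> (75.2,8) [heading=0, draw]
  ]
  -- iteration 2/4 --
  BK 3.2: (75.2,8) -> (72,8) [heading=0, draw]
  REPEAT 4 [
    -- iteration 1/4 --
    FD 4.2: (72,8) -> (76.2,8) [heading=0, draw]
    FD 9: (76.2,8) -> (85.2,8) [heading=0, draw]
    FD 8.4: (85.2,8) -> (93.6,8) [heading=0, draw]
    -- iteration 2/4 --
    FD 4.2: (93.6,8) -> (97.8,8) [heading=0, draw]
    FD 9: (97.8,8) -> (106.8,8) [heading=0, draw]
    FD 8.4: (106.8,8) -> (115.2,8) [heading=0, draw]
    -- iteration 3/4 --
    FD 4.2: (115.2,8) -> (119.4,8) [heading=0, draw]
    FD 9: (119.4,8) -> (128.4,8) [heading=0, draw]
    FD 8.4: (128.4,8) -> (136.8,8) [heading=0, draw]
    -- iteration 4/4 --
    FD 4.2: (136.8,8) -> (141,8) [heading=0, draw]
    FD 9: (141,8) -> (150,8) [heading=0, draw]
    FD 8.4: (150,8) -> (158.4,8) [heading=0, draw]
  ]
  -- iteration 3/4 --
  BK 3.2: (158.4,8) -> (155.2,8) [heading=0, draw]
  REPEAT 4 [
    -- iteration 1/4 --
    FD 4.2: (155.2,8) -> (159.4,8) [heading=0, draw]
    FD 9: (159.4,8) -> (168.4,8) [heading=0, draw]
    FD 8.4: (168.4,8) -> (176.8,8) [heading=0, draw]
    -- iteration 2/4 --
    FD 4.2: (176.8,8) -> (181,8) [heading=0, draw]
    FD 9: (181,8) -> (190,8) [heading=0, draw]
    FD 8.4: (190,8) -> (198.4,8) [heading=0, draw]
    -- iteration 3/4 --
    FD 4.2: (198.4,8) -> (202.6,8) [heading=0, draw]
    FD 9: (202.6,8) -> (211.6,8) [heading=0, draw]
    FD 8.4: (211.6,8) -> (220,8) [heading=0, draw]
    -- iteration 4/4 --
    FD 4.2: (220,8) -> (224.2,8) [heading=0, draw]
    FD 9: (224.2,8) -> (233.2,8) [heading=0, draw]
    FD 8.4: (233.2,8) -> (241.6,8) [heading=0, draw]
  ]
  -- iteration 4/4 --
  BK 3.2: (241.6,8) -> (238.4,8) [heading=0, draw]
  REPEAT 4 [
    -- iteration 1/4 --
    FD 4.2: (238.4,8) -> (242.6,8) [heading=0, draw]
    FD 9: (242.6,8) -> (251.6,8) [heading=0, draw]
    FD 8.4: (251.6,8) -> (260,8) [heading=0, draw]
    -- iteration 2/4 --
    FD 4.2: (260,8) -> (264.2,8) [heading=0, draw]
    FD 9: (264.2,8) -> (273.2,8) [heading=0, draw]
    FD 8.4: (273.2,8) -> (281.6,8) [heading=0, draw]
    -- iteration 3/4 --
    FD 4.2: (281.6,8) -> (285.8,8) [heading=0, draw]
    FD 9: (285.8,8) -> (294.8,8) [heading=0, draw]
    FD 8.4: (294.8,8) -> (303.2,8) [heading=0, draw]
    -- iteration 4/4 --
    FD 4.2: (303.2,8) -> (307.4,8) [heading=0, draw]
    FD 9: (307.4,8) -> (316.4,8) [heading=0, draw]
    FD 8.4: (316.4,8) -> (324.8,8) [heading=0, draw]
  ]
]
Final: pos=(324.8,8), heading=0, 52 segment(s) drawn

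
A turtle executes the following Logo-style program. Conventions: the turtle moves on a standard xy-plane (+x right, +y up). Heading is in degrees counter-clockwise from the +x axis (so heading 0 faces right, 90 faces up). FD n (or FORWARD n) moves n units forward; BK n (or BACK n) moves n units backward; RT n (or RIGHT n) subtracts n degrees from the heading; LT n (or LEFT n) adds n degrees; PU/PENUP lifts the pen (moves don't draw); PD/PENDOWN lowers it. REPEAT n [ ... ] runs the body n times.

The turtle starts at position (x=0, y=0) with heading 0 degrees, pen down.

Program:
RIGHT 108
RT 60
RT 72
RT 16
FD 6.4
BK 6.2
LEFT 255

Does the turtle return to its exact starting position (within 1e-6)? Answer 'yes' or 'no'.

Executing turtle program step by step:
Start: pos=(0,0), heading=0, pen down
RT 108: heading 0 -> 252
RT 60: heading 252 -> 192
RT 72: heading 192 -> 120
RT 16: heading 120 -> 104
FD 6.4: (0,0) -> (-1.548,6.21) [heading=104, draw]
BK 6.2: (-1.548,6.21) -> (-0.048,0.194) [heading=104, draw]
LT 255: heading 104 -> 359
Final: pos=(-0.048,0.194), heading=359, 2 segment(s) drawn

Start position: (0, 0)
Final position: (-0.048, 0.194)
Distance = 0.2; >= 1e-6 -> NOT closed

Answer: no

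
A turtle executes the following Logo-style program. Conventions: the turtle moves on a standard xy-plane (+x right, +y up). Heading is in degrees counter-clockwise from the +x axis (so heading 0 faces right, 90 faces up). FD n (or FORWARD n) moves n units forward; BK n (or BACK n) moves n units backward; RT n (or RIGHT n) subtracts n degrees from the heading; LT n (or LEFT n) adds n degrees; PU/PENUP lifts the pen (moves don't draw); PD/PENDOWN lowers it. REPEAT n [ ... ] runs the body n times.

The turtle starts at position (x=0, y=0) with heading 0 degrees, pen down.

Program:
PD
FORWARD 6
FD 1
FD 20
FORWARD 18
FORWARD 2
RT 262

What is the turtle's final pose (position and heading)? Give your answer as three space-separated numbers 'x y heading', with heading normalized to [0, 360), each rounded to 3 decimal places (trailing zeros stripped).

Answer: 47 0 98

Derivation:
Executing turtle program step by step:
Start: pos=(0,0), heading=0, pen down
PD: pen down
FD 6: (0,0) -> (6,0) [heading=0, draw]
FD 1: (6,0) -> (7,0) [heading=0, draw]
FD 20: (7,0) -> (27,0) [heading=0, draw]
FD 18: (27,0) -> (45,0) [heading=0, draw]
FD 2: (45,0) -> (47,0) [heading=0, draw]
RT 262: heading 0 -> 98
Final: pos=(47,0), heading=98, 5 segment(s) drawn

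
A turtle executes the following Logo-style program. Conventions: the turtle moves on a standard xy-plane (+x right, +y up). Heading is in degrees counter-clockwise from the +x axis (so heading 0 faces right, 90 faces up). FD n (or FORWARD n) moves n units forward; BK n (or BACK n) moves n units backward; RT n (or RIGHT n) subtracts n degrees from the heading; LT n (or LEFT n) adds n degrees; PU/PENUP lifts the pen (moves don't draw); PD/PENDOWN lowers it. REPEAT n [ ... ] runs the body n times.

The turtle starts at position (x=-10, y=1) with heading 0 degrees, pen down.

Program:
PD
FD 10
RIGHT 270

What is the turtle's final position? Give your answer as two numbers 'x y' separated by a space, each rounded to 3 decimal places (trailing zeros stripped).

Answer: 0 1

Derivation:
Executing turtle program step by step:
Start: pos=(-10,1), heading=0, pen down
PD: pen down
FD 10: (-10,1) -> (0,1) [heading=0, draw]
RT 270: heading 0 -> 90
Final: pos=(0,1), heading=90, 1 segment(s) drawn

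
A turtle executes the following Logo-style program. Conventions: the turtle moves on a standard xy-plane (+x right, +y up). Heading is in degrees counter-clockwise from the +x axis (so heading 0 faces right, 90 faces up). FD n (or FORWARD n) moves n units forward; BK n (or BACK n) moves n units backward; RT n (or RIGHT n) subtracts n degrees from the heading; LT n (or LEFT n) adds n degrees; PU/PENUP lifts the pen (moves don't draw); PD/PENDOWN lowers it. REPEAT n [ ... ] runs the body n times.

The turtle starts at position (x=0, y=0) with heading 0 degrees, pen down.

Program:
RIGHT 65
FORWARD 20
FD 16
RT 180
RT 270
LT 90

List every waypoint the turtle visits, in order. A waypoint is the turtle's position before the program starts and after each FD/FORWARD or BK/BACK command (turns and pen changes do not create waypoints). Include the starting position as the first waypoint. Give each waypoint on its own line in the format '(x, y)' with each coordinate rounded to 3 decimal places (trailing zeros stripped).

Answer: (0, 0)
(8.452, -18.126)
(15.214, -32.627)

Derivation:
Executing turtle program step by step:
Start: pos=(0,0), heading=0, pen down
RT 65: heading 0 -> 295
FD 20: (0,0) -> (8.452,-18.126) [heading=295, draw]
FD 16: (8.452,-18.126) -> (15.214,-32.627) [heading=295, draw]
RT 180: heading 295 -> 115
RT 270: heading 115 -> 205
LT 90: heading 205 -> 295
Final: pos=(15.214,-32.627), heading=295, 2 segment(s) drawn
Waypoints (3 total):
(0, 0)
(8.452, -18.126)
(15.214, -32.627)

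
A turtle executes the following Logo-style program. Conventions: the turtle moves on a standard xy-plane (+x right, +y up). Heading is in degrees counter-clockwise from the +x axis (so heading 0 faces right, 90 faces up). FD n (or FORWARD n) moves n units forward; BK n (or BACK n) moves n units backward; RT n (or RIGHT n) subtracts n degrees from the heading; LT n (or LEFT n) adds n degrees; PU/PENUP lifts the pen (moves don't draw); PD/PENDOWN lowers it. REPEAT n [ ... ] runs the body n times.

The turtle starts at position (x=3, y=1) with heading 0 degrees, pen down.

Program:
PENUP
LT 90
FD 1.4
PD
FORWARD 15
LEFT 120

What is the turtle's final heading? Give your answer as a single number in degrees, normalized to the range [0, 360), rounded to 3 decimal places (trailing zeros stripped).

Executing turtle program step by step:
Start: pos=(3,1), heading=0, pen down
PU: pen up
LT 90: heading 0 -> 90
FD 1.4: (3,1) -> (3,2.4) [heading=90, move]
PD: pen down
FD 15: (3,2.4) -> (3,17.4) [heading=90, draw]
LT 120: heading 90 -> 210
Final: pos=(3,17.4), heading=210, 1 segment(s) drawn

Answer: 210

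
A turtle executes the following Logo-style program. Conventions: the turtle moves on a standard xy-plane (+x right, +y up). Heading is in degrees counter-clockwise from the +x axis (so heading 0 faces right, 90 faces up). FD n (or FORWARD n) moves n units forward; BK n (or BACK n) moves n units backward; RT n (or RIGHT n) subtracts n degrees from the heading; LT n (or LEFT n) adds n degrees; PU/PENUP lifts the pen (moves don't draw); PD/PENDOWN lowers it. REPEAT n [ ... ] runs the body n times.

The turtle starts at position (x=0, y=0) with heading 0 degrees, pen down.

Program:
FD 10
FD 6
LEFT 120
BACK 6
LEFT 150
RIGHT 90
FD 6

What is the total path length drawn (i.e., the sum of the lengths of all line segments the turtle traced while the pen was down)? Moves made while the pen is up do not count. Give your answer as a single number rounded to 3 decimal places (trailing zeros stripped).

Executing turtle program step by step:
Start: pos=(0,0), heading=0, pen down
FD 10: (0,0) -> (10,0) [heading=0, draw]
FD 6: (10,0) -> (16,0) [heading=0, draw]
LT 120: heading 0 -> 120
BK 6: (16,0) -> (19,-5.196) [heading=120, draw]
LT 150: heading 120 -> 270
RT 90: heading 270 -> 180
FD 6: (19,-5.196) -> (13,-5.196) [heading=180, draw]
Final: pos=(13,-5.196), heading=180, 4 segment(s) drawn

Segment lengths:
  seg 1: (0,0) -> (10,0), length = 10
  seg 2: (10,0) -> (16,0), length = 6
  seg 3: (16,0) -> (19,-5.196), length = 6
  seg 4: (19,-5.196) -> (13,-5.196), length = 6
Total = 28

Answer: 28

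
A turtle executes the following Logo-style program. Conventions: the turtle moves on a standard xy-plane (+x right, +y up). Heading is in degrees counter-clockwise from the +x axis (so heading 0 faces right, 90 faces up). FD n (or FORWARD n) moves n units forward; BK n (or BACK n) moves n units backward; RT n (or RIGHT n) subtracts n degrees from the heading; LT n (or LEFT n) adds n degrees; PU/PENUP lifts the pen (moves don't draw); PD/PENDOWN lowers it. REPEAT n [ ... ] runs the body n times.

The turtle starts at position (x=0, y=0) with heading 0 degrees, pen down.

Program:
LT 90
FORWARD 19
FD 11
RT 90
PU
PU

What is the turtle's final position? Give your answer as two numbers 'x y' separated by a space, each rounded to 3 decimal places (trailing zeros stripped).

Executing turtle program step by step:
Start: pos=(0,0), heading=0, pen down
LT 90: heading 0 -> 90
FD 19: (0,0) -> (0,19) [heading=90, draw]
FD 11: (0,19) -> (0,30) [heading=90, draw]
RT 90: heading 90 -> 0
PU: pen up
PU: pen up
Final: pos=(0,30), heading=0, 2 segment(s) drawn

Answer: 0 30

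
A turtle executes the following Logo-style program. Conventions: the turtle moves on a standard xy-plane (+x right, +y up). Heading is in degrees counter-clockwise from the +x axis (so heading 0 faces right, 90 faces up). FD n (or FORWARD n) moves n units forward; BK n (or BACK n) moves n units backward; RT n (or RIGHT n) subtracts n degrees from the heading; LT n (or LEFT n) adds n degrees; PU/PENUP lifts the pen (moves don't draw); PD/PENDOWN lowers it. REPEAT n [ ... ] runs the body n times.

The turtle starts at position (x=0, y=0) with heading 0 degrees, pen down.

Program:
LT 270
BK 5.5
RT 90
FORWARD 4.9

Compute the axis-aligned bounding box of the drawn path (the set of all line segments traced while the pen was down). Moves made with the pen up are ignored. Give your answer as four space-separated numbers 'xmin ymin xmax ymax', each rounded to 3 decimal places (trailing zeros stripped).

Executing turtle program step by step:
Start: pos=(0,0), heading=0, pen down
LT 270: heading 0 -> 270
BK 5.5: (0,0) -> (0,5.5) [heading=270, draw]
RT 90: heading 270 -> 180
FD 4.9: (0,5.5) -> (-4.9,5.5) [heading=180, draw]
Final: pos=(-4.9,5.5), heading=180, 2 segment(s) drawn

Segment endpoints: x in {-4.9, 0, 0}, y in {0, 5.5, 5.5}
xmin=-4.9, ymin=0, xmax=0, ymax=5.5

Answer: -4.9 0 0 5.5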